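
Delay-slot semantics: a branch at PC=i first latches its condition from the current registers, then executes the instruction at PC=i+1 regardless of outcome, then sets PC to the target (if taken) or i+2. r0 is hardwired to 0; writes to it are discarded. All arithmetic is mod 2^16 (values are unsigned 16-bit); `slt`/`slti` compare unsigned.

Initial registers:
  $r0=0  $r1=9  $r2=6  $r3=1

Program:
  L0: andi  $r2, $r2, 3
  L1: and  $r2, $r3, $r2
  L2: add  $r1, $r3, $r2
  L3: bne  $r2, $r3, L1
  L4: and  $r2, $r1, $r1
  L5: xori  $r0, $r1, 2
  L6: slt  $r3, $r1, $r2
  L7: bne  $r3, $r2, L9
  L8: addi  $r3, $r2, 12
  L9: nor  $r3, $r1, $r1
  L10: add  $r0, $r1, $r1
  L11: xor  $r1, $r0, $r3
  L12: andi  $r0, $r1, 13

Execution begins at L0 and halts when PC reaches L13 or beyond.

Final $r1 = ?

PC=0  andi  $r2, $r2, 3      | $r0=0 $r1=9 $r2=2 $r3=1
PC=1  and  $r2, $r3, $r2     | $r0=0 $r1=9 $r2=0 $r3=1
PC=2  add  $r1, $r3, $r2     | $r0=0 $r1=1 $r2=0 $r3=1
PC=3  bne  $r2, $r3, L1      | $r0=0 $r1=1 $r2=0 $r3=1  [TAKEN]
PC=4  and  $r2, $r1, $r1     | $r0=0 $r1=1 $r2=1 $r3=1
PC=1  and  $r2, $r3, $r2     | $r0=0 $r1=1 $r2=1 $r3=1
PC=2  add  $r1, $r3, $r2     | $r0=0 $r1=2 $r2=1 $r3=1
PC=3  bne  $r2, $r3, L1      | $r0=0 $r1=2 $r2=1 $r3=1  [not taken]
PC=4  and  $r2, $r1, $r1     | $r0=0 $r1=2 $r2=2 $r3=1
PC=5  xori  $r0, $r1, 2      | $r0=0 $r1=2 $r2=2 $r3=1
PC=6  slt  $r3, $r1, $r2     | $r0=0 $r1=2 $r2=2 $r3=0
PC=7  bne  $r3, $r2, L9      | $r0=0 $r1=2 $r2=2 $r3=0  [TAKEN]
PC=8  addi  $r3, $r2, 12     | $r0=0 $r1=2 $r2=2 $r3=14
PC=9  nor  $r3, $r1, $r1     | $r0=0 $r1=2 $r2=2 $r3=65533
PC=10 add  $r0, $r1, $r1     | $r0=0 $r1=2 $r2=2 $r3=65533
PC=11 xor  $r1, $r0, $r3     | $r0=0 $r1=65533 $r2=2 $r3=65533
PC=12 andi  $r0, $r1, 13     | $r0=0 $r1=65533 $r2=2 $r3=65533

65533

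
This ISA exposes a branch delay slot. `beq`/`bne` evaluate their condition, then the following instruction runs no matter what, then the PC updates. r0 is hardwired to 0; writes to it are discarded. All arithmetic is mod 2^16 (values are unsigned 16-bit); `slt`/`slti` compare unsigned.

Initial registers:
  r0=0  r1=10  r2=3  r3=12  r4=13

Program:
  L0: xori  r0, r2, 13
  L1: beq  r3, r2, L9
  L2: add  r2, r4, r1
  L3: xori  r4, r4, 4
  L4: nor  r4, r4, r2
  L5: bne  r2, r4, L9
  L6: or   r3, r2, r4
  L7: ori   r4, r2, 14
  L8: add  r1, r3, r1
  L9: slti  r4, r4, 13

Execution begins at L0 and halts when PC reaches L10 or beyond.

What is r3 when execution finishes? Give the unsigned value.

65527

  step pc=0: xori  r0, r2, 13  regs=(0,10,3,12,13)
  step pc=1: beq  r3, r2, L9  cond=F  regs=(0,10,3,12,13)
  step pc=2: add  r2, r4, r1  regs=(0,10,23,12,13)
  step pc=3: xori  r4, r4, 4  regs=(0,10,23,12,9)
  step pc=4: nor  r4, r4, r2  regs=(0,10,23,12,65504)
  step pc=5: bne  r2, r4, L9  cond=T  regs=(0,10,23,12,65504)
  step pc=6: or   r3, r2, r4  regs=(0,10,23,65527,65504)
  step pc=9: slti  r4, r4, 13  regs=(0,10,23,65527,0)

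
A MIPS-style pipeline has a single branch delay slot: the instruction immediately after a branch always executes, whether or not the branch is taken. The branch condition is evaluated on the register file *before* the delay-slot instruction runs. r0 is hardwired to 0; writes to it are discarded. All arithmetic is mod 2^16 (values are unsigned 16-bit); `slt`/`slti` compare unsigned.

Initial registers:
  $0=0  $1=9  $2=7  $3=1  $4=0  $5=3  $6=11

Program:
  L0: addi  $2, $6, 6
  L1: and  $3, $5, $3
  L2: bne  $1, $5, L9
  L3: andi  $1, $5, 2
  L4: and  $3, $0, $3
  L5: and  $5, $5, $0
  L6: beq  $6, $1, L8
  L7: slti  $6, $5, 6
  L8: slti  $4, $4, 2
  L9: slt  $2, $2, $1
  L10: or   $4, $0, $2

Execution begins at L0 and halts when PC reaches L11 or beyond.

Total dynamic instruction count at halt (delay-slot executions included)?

6

PC=0  addi  $2, $6, 6        | $0=0 $1=9 $2=17 $3=1 $4=0 $5=3 $6=11
PC=1  and  $3, $5, $3        | $0=0 $1=9 $2=17 $3=1 $4=0 $5=3 $6=11
PC=2  bne  $1, $5, L9        | $0=0 $1=9 $2=17 $3=1 $4=0 $5=3 $6=11  [TAKEN]
PC=3  andi  $1, $5, 2        | $0=0 $1=2 $2=17 $3=1 $4=0 $5=3 $6=11
PC=9  slt  $2, $2, $1        | $0=0 $1=2 $2=0 $3=1 $4=0 $5=3 $6=11
PC=10 or   $4, $0, $2        | $0=0 $1=2 $2=0 $3=1 $4=0 $5=3 $6=11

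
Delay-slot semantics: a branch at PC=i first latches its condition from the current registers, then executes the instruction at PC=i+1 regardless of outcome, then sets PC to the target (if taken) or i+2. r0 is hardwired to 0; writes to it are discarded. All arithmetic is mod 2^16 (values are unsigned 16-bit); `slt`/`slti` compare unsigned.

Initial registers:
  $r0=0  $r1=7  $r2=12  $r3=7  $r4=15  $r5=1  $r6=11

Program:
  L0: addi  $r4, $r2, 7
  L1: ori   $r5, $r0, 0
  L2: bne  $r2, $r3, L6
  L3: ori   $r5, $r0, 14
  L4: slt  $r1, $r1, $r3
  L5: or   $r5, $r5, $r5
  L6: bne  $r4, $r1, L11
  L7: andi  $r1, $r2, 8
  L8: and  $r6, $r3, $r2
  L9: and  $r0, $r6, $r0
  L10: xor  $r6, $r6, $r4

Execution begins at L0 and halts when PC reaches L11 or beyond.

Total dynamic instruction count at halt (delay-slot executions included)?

  step pc=0: addi  $r4, $r2, 7  regs=(0,7,12,7,19,1,11)
  step pc=1: ori   $r5, $r0, 0  regs=(0,7,12,7,19,0,11)
  step pc=2: bne  $r2, $r3, L6  cond=T  regs=(0,7,12,7,19,0,11)
  step pc=3: ori   $r5, $r0, 14  regs=(0,7,12,7,19,14,11)
  step pc=6: bne  $r4, $r1, L11  cond=T  regs=(0,7,12,7,19,14,11)
  step pc=7: andi  $r1, $r2, 8  regs=(0,8,12,7,19,14,11)

6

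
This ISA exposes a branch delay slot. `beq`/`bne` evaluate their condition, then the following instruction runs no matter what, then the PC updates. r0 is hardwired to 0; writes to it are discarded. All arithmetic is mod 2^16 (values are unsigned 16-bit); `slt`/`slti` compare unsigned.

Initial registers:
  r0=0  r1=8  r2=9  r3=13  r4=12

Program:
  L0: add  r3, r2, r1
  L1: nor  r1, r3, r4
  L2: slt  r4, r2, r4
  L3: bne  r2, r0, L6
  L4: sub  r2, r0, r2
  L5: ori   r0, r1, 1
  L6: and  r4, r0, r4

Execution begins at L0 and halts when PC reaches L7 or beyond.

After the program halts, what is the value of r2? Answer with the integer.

PC=0  add  r3, r2, r1        | r0=0 r1=8 r2=9 r3=17 r4=12
PC=1  nor  r1, r3, r4        | r0=0 r1=65506 r2=9 r3=17 r4=12
PC=2  slt  r4, r2, r4        | r0=0 r1=65506 r2=9 r3=17 r4=1
PC=3  bne  r2, r0, L6        | r0=0 r1=65506 r2=9 r3=17 r4=1  [TAKEN]
PC=4  sub  r2, r0, r2        | r0=0 r1=65506 r2=65527 r3=17 r4=1
PC=6  and  r4, r0, r4        | r0=0 r1=65506 r2=65527 r3=17 r4=0

65527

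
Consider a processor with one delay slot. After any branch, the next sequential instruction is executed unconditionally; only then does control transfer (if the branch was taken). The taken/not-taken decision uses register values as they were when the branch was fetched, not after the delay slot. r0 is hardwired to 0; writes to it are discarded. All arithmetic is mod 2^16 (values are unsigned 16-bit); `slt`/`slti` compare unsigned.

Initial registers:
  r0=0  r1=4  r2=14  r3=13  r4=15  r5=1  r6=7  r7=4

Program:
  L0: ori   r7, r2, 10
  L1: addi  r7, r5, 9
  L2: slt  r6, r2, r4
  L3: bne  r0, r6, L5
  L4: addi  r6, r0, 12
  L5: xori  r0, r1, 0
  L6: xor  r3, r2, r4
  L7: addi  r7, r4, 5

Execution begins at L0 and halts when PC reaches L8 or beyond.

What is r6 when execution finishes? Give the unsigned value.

[0] ori   r7, r2, 10  →  {r0:0, r1:4, r2:14, r3:13, r4:15, r5:1, r6:7, r7:14}
[1] addi  r7, r5, 9  →  {r0:0, r1:4, r2:14, r3:13, r4:15, r5:1, r6:7, r7:10}
[2] slt  r6, r2, r4  →  {r0:0, r1:4, r2:14, r3:13, r4:15, r5:1, r6:1, r7:10}
[3] bne  r0, r6, L5  →  {r0:0, r1:4, r2:14, r3:13, r4:15, r5:1, r6:1, r7:10}  ⟨branch taken⟩
[4] addi  r6, r0, 12  →  {r0:0, r1:4, r2:14, r3:13, r4:15, r5:1, r6:12, r7:10}
[5] xori  r0, r1, 0  →  {r0:0, r1:4, r2:14, r3:13, r4:15, r5:1, r6:12, r7:10}
[6] xor  r3, r2, r4  →  {r0:0, r1:4, r2:14, r3:1, r4:15, r5:1, r6:12, r7:10}
[7] addi  r7, r4, 5  →  {r0:0, r1:4, r2:14, r3:1, r4:15, r5:1, r6:12, r7:20}

12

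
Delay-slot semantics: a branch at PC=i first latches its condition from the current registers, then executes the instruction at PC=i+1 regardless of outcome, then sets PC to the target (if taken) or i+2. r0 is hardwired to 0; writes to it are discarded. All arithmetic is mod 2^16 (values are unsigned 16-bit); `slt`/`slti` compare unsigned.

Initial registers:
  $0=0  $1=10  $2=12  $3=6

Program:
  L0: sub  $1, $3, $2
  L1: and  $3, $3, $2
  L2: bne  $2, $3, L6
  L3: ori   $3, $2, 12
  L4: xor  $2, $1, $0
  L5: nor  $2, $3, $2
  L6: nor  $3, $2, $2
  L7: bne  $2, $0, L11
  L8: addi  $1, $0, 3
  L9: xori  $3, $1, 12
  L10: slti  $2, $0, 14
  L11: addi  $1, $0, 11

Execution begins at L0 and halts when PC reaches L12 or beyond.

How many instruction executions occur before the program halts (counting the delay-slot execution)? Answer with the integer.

  step pc=0: sub  $1, $3, $2  regs=(0,65530,12,6)
  step pc=1: and  $3, $3, $2  regs=(0,65530,12,4)
  step pc=2: bne  $2, $3, L6  cond=T  regs=(0,65530,12,4)
  step pc=3: ori   $3, $2, 12  regs=(0,65530,12,12)
  step pc=6: nor  $3, $2, $2  regs=(0,65530,12,65523)
  step pc=7: bne  $2, $0, L11  cond=T  regs=(0,65530,12,65523)
  step pc=8: addi  $1, $0, 3  regs=(0,3,12,65523)
  step pc=11: addi  $1, $0, 11  regs=(0,11,12,65523)

8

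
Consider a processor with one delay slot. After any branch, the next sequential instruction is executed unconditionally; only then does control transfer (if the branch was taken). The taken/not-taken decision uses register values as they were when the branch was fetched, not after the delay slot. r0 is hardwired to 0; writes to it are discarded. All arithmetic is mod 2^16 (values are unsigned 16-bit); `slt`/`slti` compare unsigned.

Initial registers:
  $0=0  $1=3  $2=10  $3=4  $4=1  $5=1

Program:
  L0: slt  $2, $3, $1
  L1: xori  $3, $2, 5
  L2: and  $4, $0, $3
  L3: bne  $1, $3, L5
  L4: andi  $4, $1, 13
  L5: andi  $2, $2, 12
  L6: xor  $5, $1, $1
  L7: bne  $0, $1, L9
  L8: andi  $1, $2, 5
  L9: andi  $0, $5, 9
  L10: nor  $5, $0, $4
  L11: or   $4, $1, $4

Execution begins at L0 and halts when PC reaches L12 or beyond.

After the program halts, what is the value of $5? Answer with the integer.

[0] slt  $2, $3, $1  →  {$0:0, $1:3, $2:0, $3:4, $4:1, $5:1}
[1] xori  $3, $2, 5  →  {$0:0, $1:3, $2:0, $3:5, $4:1, $5:1}
[2] and  $4, $0, $3  →  {$0:0, $1:3, $2:0, $3:5, $4:0, $5:1}
[3] bne  $1, $3, L5  →  {$0:0, $1:3, $2:0, $3:5, $4:0, $5:1}  ⟨branch taken⟩
[4] andi  $4, $1, 13  →  {$0:0, $1:3, $2:0, $3:5, $4:1, $5:1}
[5] andi  $2, $2, 12  →  {$0:0, $1:3, $2:0, $3:5, $4:1, $5:1}
[6] xor  $5, $1, $1  →  {$0:0, $1:3, $2:0, $3:5, $4:1, $5:0}
[7] bne  $0, $1, L9  →  {$0:0, $1:3, $2:0, $3:5, $4:1, $5:0}  ⟨branch taken⟩
[8] andi  $1, $2, 5  →  {$0:0, $1:0, $2:0, $3:5, $4:1, $5:0}
[9] andi  $0, $5, 9  →  {$0:0, $1:0, $2:0, $3:5, $4:1, $5:0}
[10] nor  $5, $0, $4  →  {$0:0, $1:0, $2:0, $3:5, $4:1, $5:65534}
[11] or   $4, $1, $4  →  {$0:0, $1:0, $2:0, $3:5, $4:1, $5:65534}

65534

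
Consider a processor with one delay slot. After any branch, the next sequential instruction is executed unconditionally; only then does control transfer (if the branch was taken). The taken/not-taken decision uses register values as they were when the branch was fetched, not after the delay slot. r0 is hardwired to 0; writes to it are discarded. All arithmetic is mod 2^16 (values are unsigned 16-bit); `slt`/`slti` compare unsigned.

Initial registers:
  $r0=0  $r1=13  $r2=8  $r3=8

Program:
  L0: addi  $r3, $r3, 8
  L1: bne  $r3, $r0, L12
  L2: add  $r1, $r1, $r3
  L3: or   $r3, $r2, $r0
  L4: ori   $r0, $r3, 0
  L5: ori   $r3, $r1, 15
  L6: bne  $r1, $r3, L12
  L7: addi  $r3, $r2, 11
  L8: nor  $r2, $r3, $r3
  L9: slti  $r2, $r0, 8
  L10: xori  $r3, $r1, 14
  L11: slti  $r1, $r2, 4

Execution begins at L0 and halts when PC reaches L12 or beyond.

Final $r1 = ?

#0 addi  $r3, $r3, 8 ; 0/13/8/16
#1 bne  $r3, $r0, L12 ; 0/13/8/16 ; →target
#2 add  $r1, $r1, $r3 ; 0/29/8/16

29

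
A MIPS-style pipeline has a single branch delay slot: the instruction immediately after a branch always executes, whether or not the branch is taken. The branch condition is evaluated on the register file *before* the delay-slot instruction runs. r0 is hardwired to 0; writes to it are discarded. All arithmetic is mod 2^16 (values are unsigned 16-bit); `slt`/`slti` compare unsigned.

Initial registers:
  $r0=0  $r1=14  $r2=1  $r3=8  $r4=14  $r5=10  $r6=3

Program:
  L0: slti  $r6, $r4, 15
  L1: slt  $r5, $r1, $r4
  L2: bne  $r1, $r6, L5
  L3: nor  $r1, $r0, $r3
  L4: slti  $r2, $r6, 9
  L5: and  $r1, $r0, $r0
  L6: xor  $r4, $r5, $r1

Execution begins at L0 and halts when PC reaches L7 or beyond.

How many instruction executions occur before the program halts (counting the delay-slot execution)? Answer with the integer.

6

PC=0  slti  $r6, $r4, 15     | $r0=0 $r1=14 $r2=1 $r3=8 $r4=14 $r5=10 $r6=1
PC=1  slt  $r5, $r1, $r4     | $r0=0 $r1=14 $r2=1 $r3=8 $r4=14 $r5=0 $r6=1
PC=2  bne  $r1, $r6, L5      | $r0=0 $r1=14 $r2=1 $r3=8 $r4=14 $r5=0 $r6=1  [TAKEN]
PC=3  nor  $r1, $r0, $r3     | $r0=0 $r1=65527 $r2=1 $r3=8 $r4=14 $r5=0 $r6=1
PC=5  and  $r1, $r0, $r0     | $r0=0 $r1=0 $r2=1 $r3=8 $r4=14 $r5=0 $r6=1
PC=6  xor  $r4, $r5, $r1     | $r0=0 $r1=0 $r2=1 $r3=8 $r4=0 $r5=0 $r6=1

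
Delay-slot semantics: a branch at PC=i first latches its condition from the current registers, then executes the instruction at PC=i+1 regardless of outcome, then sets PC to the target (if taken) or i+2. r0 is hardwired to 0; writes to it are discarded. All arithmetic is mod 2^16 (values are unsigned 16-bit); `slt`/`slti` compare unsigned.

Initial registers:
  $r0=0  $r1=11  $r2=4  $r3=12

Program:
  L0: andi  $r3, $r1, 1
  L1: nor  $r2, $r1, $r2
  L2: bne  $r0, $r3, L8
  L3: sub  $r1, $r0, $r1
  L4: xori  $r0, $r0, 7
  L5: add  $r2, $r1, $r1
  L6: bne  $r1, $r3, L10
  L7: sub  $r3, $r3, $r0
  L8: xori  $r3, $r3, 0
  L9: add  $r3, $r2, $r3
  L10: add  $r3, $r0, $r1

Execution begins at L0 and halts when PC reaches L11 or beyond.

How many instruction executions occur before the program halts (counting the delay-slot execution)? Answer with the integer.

  step pc=0: andi  $r3, $r1, 1  regs=(0,11,4,1)
  step pc=1: nor  $r2, $r1, $r2  regs=(0,11,65520,1)
  step pc=2: bne  $r0, $r3, L8  cond=T  regs=(0,11,65520,1)
  step pc=3: sub  $r1, $r0, $r1  regs=(0,65525,65520,1)
  step pc=8: xori  $r3, $r3, 0  regs=(0,65525,65520,1)
  step pc=9: add  $r3, $r2, $r3  regs=(0,65525,65520,65521)
  step pc=10: add  $r3, $r0, $r1  regs=(0,65525,65520,65525)

7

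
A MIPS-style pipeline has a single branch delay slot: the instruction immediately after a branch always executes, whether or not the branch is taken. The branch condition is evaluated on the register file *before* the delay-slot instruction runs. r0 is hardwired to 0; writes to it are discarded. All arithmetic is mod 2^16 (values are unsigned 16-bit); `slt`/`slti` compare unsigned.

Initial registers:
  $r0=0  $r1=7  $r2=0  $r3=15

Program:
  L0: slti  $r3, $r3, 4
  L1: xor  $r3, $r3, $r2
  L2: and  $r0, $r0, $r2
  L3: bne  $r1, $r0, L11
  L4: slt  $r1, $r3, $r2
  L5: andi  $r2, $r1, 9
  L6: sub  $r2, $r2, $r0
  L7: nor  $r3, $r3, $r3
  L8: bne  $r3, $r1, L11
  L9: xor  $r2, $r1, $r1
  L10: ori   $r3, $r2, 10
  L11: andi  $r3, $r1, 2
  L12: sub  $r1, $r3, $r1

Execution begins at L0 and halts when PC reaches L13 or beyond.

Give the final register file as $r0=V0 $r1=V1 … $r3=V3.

  step pc=0: slti  $r3, $r3, 4  regs=(0,7,0,0)
  step pc=1: xor  $r3, $r3, $r2  regs=(0,7,0,0)
  step pc=2: and  $r0, $r0, $r2  regs=(0,7,0,0)
  step pc=3: bne  $r1, $r0, L11  cond=T  regs=(0,7,0,0)
  step pc=4: slt  $r1, $r3, $r2  regs=(0,0,0,0)
  step pc=11: andi  $r3, $r1, 2  regs=(0,0,0,0)
  step pc=12: sub  $r1, $r3, $r1  regs=(0,0,0,0)

$r0=0 $r1=0 $r2=0 $r3=0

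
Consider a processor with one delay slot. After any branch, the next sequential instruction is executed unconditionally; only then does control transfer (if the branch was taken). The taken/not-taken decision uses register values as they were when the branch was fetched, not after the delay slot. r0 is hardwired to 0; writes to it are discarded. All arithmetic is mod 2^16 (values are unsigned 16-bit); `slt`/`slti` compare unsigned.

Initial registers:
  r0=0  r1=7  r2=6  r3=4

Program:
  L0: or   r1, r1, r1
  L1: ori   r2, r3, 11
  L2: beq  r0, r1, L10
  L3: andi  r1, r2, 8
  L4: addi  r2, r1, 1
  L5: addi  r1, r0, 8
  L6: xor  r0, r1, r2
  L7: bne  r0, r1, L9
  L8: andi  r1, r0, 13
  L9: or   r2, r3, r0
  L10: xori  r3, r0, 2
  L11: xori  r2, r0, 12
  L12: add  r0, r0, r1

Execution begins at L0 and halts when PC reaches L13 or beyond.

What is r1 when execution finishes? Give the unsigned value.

0

#0 or   r1, r1, r1 ; 0/7/6/4
#1 ori   r2, r3, 11 ; 0/7/15/4
#2 beq  r0, r1, L10 ; 0/7/15/4 ; →fallthru
#3 andi  r1, r2, 8 ; 0/8/15/4
#4 addi  r2, r1, 1 ; 0/8/9/4
#5 addi  r1, r0, 8 ; 0/8/9/4
#6 xor  r0, r1, r2 ; 0/8/9/4
#7 bne  r0, r1, L9 ; 0/8/9/4 ; →target
#8 andi  r1, r0, 13 ; 0/0/9/4
#9 or   r2, r3, r0 ; 0/0/4/4
#10 xori  r3, r0, 2 ; 0/0/4/2
#11 xori  r2, r0, 12 ; 0/0/12/2
#12 add  r0, r0, r1 ; 0/0/12/2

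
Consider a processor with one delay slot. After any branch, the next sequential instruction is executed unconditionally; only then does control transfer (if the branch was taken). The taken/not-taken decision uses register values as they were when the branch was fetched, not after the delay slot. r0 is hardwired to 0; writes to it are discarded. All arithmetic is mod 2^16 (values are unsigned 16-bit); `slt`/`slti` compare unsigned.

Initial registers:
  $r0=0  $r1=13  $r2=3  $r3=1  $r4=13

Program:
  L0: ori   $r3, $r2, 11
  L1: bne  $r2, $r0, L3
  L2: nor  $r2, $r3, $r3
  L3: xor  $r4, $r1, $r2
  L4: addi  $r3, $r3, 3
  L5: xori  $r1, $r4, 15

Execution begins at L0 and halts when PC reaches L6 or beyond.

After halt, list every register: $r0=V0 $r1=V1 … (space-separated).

#0 ori   $r3, $r2, 11 ; 0/13/3/11/13
#1 bne  $r2, $r0, L3 ; 0/13/3/11/13 ; →target
#2 nor  $r2, $r3, $r3 ; 0/13/65524/11/13
#3 xor  $r4, $r1, $r2 ; 0/13/65524/11/65529
#4 addi  $r3, $r3, 3 ; 0/13/65524/14/65529
#5 xori  $r1, $r4, 15 ; 0/65526/65524/14/65529

$r0=0 $r1=65526 $r2=65524 $r3=14 $r4=65529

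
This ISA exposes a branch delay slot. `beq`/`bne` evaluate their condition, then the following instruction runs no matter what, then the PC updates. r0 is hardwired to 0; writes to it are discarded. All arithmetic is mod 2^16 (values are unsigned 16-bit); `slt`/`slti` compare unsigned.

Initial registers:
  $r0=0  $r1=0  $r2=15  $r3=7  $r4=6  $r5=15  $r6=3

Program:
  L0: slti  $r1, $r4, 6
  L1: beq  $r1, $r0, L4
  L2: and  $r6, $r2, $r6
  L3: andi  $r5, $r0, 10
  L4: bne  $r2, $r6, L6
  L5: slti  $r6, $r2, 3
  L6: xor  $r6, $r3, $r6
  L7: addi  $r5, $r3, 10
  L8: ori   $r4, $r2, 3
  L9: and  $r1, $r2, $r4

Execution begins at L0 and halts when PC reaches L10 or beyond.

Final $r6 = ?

7

PC=0  slti  $r1, $r4, 6      | $r0=0 $r1=0 $r2=15 $r3=7 $r4=6 $r5=15 $r6=3
PC=1  beq  $r1, $r0, L4      | $r0=0 $r1=0 $r2=15 $r3=7 $r4=6 $r5=15 $r6=3  [TAKEN]
PC=2  and  $r6, $r2, $r6     | $r0=0 $r1=0 $r2=15 $r3=7 $r4=6 $r5=15 $r6=3
PC=4  bne  $r2, $r6, L6      | $r0=0 $r1=0 $r2=15 $r3=7 $r4=6 $r5=15 $r6=3  [TAKEN]
PC=5  slti  $r6, $r2, 3      | $r0=0 $r1=0 $r2=15 $r3=7 $r4=6 $r5=15 $r6=0
PC=6  xor  $r6, $r3, $r6     | $r0=0 $r1=0 $r2=15 $r3=7 $r4=6 $r5=15 $r6=7
PC=7  addi  $r5, $r3, 10     | $r0=0 $r1=0 $r2=15 $r3=7 $r4=6 $r5=17 $r6=7
PC=8  ori   $r4, $r2, 3      | $r0=0 $r1=0 $r2=15 $r3=7 $r4=15 $r5=17 $r6=7
PC=9  and  $r1, $r2, $r4     | $r0=0 $r1=15 $r2=15 $r3=7 $r4=15 $r5=17 $r6=7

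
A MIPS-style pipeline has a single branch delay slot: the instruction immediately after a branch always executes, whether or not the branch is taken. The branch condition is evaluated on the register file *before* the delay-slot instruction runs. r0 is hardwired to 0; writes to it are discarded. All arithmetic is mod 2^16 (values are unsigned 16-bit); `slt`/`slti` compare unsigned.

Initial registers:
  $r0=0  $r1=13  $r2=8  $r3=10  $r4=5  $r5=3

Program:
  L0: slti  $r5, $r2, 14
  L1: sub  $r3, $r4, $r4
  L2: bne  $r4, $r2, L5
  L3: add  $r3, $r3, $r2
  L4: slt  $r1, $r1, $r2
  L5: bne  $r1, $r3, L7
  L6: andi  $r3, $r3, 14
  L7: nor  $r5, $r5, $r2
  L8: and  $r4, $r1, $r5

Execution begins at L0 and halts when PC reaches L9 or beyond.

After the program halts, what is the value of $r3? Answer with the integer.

PC=0  slti  $r5, $r2, 14     | $r0=0 $r1=13 $r2=8 $r3=10 $r4=5 $r5=1
PC=1  sub  $r3, $r4, $r4     | $r0=0 $r1=13 $r2=8 $r3=0 $r4=5 $r5=1
PC=2  bne  $r4, $r2, L5      | $r0=0 $r1=13 $r2=8 $r3=0 $r4=5 $r5=1  [TAKEN]
PC=3  add  $r3, $r3, $r2     | $r0=0 $r1=13 $r2=8 $r3=8 $r4=5 $r5=1
PC=5  bne  $r1, $r3, L7      | $r0=0 $r1=13 $r2=8 $r3=8 $r4=5 $r5=1  [TAKEN]
PC=6  andi  $r3, $r3, 14     | $r0=0 $r1=13 $r2=8 $r3=8 $r4=5 $r5=1
PC=7  nor  $r5, $r5, $r2     | $r0=0 $r1=13 $r2=8 $r3=8 $r4=5 $r5=65526
PC=8  and  $r4, $r1, $r5     | $r0=0 $r1=13 $r2=8 $r3=8 $r4=4 $r5=65526

8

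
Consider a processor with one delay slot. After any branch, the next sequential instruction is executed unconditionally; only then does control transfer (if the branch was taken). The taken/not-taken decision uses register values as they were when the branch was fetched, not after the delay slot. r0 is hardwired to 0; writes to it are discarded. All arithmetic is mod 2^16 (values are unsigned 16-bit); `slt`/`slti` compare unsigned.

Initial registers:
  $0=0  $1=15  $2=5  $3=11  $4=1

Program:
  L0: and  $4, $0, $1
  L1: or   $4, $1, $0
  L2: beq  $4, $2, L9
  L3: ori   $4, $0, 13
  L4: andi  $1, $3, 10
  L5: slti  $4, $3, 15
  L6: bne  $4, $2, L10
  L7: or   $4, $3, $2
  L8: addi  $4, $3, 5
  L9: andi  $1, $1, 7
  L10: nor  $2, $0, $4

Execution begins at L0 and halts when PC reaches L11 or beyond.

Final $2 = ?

#0 and  $4, $0, $1 ; 0/15/5/11/0
#1 or   $4, $1, $0 ; 0/15/5/11/15
#2 beq  $4, $2, L9 ; 0/15/5/11/15 ; →fallthru
#3 ori   $4, $0, 13 ; 0/15/5/11/13
#4 andi  $1, $3, 10 ; 0/10/5/11/13
#5 slti  $4, $3, 15 ; 0/10/5/11/1
#6 bne  $4, $2, L10 ; 0/10/5/11/1 ; →target
#7 or   $4, $3, $2 ; 0/10/5/11/15
#10 nor  $2, $0, $4 ; 0/10/65520/11/15

65520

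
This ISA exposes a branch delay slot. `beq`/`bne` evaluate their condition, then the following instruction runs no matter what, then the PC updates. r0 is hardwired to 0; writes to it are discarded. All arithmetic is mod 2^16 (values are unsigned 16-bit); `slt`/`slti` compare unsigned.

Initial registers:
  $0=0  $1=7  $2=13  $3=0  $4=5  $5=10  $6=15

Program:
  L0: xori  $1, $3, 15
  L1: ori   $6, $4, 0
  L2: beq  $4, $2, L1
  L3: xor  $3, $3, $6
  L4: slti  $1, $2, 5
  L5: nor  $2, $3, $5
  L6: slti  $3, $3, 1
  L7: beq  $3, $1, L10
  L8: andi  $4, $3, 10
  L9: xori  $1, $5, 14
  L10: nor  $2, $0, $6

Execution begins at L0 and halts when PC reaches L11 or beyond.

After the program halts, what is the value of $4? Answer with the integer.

0

  step pc=0: xori  $1, $3, 15  regs=(0,15,13,0,5,10,15)
  step pc=1: ori   $6, $4, 0  regs=(0,15,13,0,5,10,5)
  step pc=2: beq  $4, $2, L1  cond=F  regs=(0,15,13,0,5,10,5)
  step pc=3: xor  $3, $3, $6  regs=(0,15,13,5,5,10,5)
  step pc=4: slti  $1, $2, 5  regs=(0,0,13,5,5,10,5)
  step pc=5: nor  $2, $3, $5  regs=(0,0,65520,5,5,10,5)
  step pc=6: slti  $3, $3, 1  regs=(0,0,65520,0,5,10,5)
  step pc=7: beq  $3, $1, L10  cond=T  regs=(0,0,65520,0,5,10,5)
  step pc=8: andi  $4, $3, 10  regs=(0,0,65520,0,0,10,5)
  step pc=10: nor  $2, $0, $6  regs=(0,0,65530,0,0,10,5)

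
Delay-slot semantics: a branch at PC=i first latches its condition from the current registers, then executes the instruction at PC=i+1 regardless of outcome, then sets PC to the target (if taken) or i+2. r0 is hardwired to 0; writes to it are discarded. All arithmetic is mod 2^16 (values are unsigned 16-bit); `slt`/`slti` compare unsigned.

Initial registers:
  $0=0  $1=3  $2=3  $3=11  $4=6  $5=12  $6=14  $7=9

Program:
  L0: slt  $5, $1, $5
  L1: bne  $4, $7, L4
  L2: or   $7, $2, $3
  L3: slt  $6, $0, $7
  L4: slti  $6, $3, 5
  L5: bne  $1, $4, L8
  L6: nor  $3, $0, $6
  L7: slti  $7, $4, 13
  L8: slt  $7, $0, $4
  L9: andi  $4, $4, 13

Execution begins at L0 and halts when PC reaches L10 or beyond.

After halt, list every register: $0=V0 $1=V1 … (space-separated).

PC=0  slt  $5, $1, $5        | $0=0 $1=3 $2=3 $3=11 $4=6 $5=1 $6=14 $7=9
PC=1  bne  $4, $7, L4        | $0=0 $1=3 $2=3 $3=11 $4=6 $5=1 $6=14 $7=9  [TAKEN]
PC=2  or   $7, $2, $3        | $0=0 $1=3 $2=3 $3=11 $4=6 $5=1 $6=14 $7=11
PC=4  slti  $6, $3, 5        | $0=0 $1=3 $2=3 $3=11 $4=6 $5=1 $6=0 $7=11
PC=5  bne  $1, $4, L8        | $0=0 $1=3 $2=3 $3=11 $4=6 $5=1 $6=0 $7=11  [TAKEN]
PC=6  nor  $3, $0, $6        | $0=0 $1=3 $2=3 $3=65535 $4=6 $5=1 $6=0 $7=11
PC=8  slt  $7, $0, $4        | $0=0 $1=3 $2=3 $3=65535 $4=6 $5=1 $6=0 $7=1
PC=9  andi  $4, $4, 13       | $0=0 $1=3 $2=3 $3=65535 $4=4 $5=1 $6=0 $7=1

$0=0 $1=3 $2=3 $3=65535 $4=4 $5=1 $6=0 $7=1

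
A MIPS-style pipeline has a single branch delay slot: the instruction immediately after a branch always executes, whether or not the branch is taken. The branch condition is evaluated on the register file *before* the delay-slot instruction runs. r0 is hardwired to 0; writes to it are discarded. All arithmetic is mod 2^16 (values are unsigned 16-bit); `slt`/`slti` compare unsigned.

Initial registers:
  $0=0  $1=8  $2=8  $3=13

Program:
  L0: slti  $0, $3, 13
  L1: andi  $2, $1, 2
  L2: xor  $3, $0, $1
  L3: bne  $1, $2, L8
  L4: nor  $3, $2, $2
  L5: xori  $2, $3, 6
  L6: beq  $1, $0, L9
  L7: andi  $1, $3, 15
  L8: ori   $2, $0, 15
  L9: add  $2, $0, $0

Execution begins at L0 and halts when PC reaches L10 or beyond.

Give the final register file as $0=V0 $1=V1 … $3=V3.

$0=0 $1=8 $2=0 $3=65535

#0 slti  $0, $3, 13 ; 0/8/8/13
#1 andi  $2, $1, 2 ; 0/8/0/13
#2 xor  $3, $0, $1 ; 0/8/0/8
#3 bne  $1, $2, L8 ; 0/8/0/8 ; →target
#4 nor  $3, $2, $2 ; 0/8/0/65535
#8 ori   $2, $0, 15 ; 0/8/15/65535
#9 add  $2, $0, $0 ; 0/8/0/65535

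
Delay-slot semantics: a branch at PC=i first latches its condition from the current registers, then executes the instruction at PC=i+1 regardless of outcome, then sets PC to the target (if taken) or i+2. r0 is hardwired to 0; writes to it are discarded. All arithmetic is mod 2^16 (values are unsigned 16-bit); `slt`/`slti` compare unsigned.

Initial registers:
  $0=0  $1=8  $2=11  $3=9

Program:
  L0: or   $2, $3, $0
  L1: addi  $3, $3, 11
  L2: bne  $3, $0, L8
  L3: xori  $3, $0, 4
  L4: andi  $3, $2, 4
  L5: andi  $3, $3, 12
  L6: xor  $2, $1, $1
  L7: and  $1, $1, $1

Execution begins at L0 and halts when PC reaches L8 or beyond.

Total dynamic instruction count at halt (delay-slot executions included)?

[0] or   $2, $3, $0  →  {$0:0, $1:8, $2:9, $3:9}
[1] addi  $3, $3, 11  →  {$0:0, $1:8, $2:9, $3:20}
[2] bne  $3, $0, L8  →  {$0:0, $1:8, $2:9, $3:20}  ⟨branch taken⟩
[3] xori  $3, $0, 4  →  {$0:0, $1:8, $2:9, $3:4}

4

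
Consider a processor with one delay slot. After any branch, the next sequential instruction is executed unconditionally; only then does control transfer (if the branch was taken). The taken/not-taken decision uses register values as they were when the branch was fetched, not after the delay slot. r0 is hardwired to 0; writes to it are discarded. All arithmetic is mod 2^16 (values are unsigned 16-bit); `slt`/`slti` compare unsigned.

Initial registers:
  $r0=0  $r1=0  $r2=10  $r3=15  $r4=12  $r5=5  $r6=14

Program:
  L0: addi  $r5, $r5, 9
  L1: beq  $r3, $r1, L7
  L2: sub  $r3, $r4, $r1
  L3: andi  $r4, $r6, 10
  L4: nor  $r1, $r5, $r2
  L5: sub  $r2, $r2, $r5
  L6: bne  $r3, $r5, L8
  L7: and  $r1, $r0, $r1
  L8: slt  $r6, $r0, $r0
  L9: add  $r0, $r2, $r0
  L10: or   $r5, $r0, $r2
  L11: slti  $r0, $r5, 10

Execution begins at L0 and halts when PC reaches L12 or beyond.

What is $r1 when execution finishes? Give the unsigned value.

[0] addi  $r5, $r5, 9  →  {$r0:0, $r1:0, $r2:10, $r3:15, $r4:12, $r5:14, $r6:14}
[1] beq  $r3, $r1, L7  →  {$r0:0, $r1:0, $r2:10, $r3:15, $r4:12, $r5:14, $r6:14}  ⟨branch fallthrough⟩
[2] sub  $r3, $r4, $r1  →  {$r0:0, $r1:0, $r2:10, $r3:12, $r4:12, $r5:14, $r6:14}
[3] andi  $r4, $r6, 10  →  {$r0:0, $r1:0, $r2:10, $r3:12, $r4:10, $r5:14, $r6:14}
[4] nor  $r1, $r5, $r2  →  {$r0:0, $r1:65521, $r2:10, $r3:12, $r4:10, $r5:14, $r6:14}
[5] sub  $r2, $r2, $r5  →  {$r0:0, $r1:65521, $r2:65532, $r3:12, $r4:10, $r5:14, $r6:14}
[6] bne  $r3, $r5, L8  →  {$r0:0, $r1:65521, $r2:65532, $r3:12, $r4:10, $r5:14, $r6:14}  ⟨branch taken⟩
[7] and  $r1, $r0, $r1  →  {$r0:0, $r1:0, $r2:65532, $r3:12, $r4:10, $r5:14, $r6:14}
[8] slt  $r6, $r0, $r0  →  {$r0:0, $r1:0, $r2:65532, $r3:12, $r4:10, $r5:14, $r6:0}
[9] add  $r0, $r2, $r0  →  {$r0:0, $r1:0, $r2:65532, $r3:12, $r4:10, $r5:14, $r6:0}
[10] or   $r5, $r0, $r2  →  {$r0:0, $r1:0, $r2:65532, $r3:12, $r4:10, $r5:65532, $r6:0}
[11] slti  $r0, $r5, 10  →  {$r0:0, $r1:0, $r2:65532, $r3:12, $r4:10, $r5:65532, $r6:0}

0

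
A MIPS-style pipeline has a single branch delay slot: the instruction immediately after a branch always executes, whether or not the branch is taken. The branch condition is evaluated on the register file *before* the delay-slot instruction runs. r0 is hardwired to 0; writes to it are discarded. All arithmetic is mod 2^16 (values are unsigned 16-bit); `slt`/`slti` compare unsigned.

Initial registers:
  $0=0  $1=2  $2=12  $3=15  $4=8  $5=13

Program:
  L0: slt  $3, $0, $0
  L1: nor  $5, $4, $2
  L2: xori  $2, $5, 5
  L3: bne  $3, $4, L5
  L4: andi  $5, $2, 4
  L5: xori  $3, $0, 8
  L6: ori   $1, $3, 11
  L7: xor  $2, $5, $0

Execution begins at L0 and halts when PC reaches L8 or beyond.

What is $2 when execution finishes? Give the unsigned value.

PC=0  slt  $3, $0, $0        | $0=0 $1=2 $2=12 $3=0 $4=8 $5=13
PC=1  nor  $5, $4, $2        | $0=0 $1=2 $2=12 $3=0 $4=8 $5=65523
PC=2  xori  $2, $5, 5        | $0=0 $1=2 $2=65526 $3=0 $4=8 $5=65523
PC=3  bne  $3, $4, L5        | $0=0 $1=2 $2=65526 $3=0 $4=8 $5=65523  [TAKEN]
PC=4  andi  $5, $2, 4        | $0=0 $1=2 $2=65526 $3=0 $4=8 $5=4
PC=5  xori  $3, $0, 8        | $0=0 $1=2 $2=65526 $3=8 $4=8 $5=4
PC=6  ori   $1, $3, 11       | $0=0 $1=11 $2=65526 $3=8 $4=8 $5=4
PC=7  xor  $2, $5, $0        | $0=0 $1=11 $2=4 $3=8 $4=8 $5=4

4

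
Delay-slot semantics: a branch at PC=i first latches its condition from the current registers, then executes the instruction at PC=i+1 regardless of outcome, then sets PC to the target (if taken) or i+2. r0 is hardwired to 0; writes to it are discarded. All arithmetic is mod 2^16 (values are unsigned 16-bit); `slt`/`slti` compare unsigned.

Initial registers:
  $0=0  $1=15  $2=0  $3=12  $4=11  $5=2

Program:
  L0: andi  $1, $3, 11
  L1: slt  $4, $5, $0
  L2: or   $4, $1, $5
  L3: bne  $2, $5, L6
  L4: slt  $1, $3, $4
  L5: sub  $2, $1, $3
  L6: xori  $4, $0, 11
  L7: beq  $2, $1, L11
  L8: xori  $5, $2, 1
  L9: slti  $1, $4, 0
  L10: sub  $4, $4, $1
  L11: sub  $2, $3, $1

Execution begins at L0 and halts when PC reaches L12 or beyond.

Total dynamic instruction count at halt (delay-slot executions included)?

[0] andi  $1, $3, 11  →  {$0:0, $1:8, $2:0, $3:12, $4:11, $5:2}
[1] slt  $4, $5, $0  →  {$0:0, $1:8, $2:0, $3:12, $4:0, $5:2}
[2] or   $4, $1, $5  →  {$0:0, $1:8, $2:0, $3:12, $4:10, $5:2}
[3] bne  $2, $5, L6  →  {$0:0, $1:8, $2:0, $3:12, $4:10, $5:2}  ⟨branch taken⟩
[4] slt  $1, $3, $4  →  {$0:0, $1:0, $2:0, $3:12, $4:10, $5:2}
[6] xori  $4, $0, 11  →  {$0:0, $1:0, $2:0, $3:12, $4:11, $5:2}
[7] beq  $2, $1, L11  →  {$0:0, $1:0, $2:0, $3:12, $4:11, $5:2}  ⟨branch taken⟩
[8] xori  $5, $2, 1  →  {$0:0, $1:0, $2:0, $3:12, $4:11, $5:1}
[11] sub  $2, $3, $1  →  {$0:0, $1:0, $2:12, $3:12, $4:11, $5:1}

9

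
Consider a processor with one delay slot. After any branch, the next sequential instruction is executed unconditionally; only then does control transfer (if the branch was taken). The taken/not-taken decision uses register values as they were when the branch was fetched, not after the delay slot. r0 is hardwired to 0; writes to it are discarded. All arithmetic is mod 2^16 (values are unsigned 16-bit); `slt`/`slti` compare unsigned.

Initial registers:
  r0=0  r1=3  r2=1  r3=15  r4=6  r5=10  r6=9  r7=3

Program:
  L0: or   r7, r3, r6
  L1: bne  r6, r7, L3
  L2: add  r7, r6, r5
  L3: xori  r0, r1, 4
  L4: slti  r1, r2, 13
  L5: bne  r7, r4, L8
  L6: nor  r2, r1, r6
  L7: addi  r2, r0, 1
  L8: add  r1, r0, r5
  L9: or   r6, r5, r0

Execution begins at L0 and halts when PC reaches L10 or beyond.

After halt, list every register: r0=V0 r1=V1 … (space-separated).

r0=0 r1=10 r2=65526 r3=15 r4=6 r5=10 r6=10 r7=19

[0] or   r7, r3, r6  →  {r0:0, r1:3, r2:1, r3:15, r4:6, r5:10, r6:9, r7:15}
[1] bne  r6, r7, L3  →  {r0:0, r1:3, r2:1, r3:15, r4:6, r5:10, r6:9, r7:15}  ⟨branch taken⟩
[2] add  r7, r6, r5  →  {r0:0, r1:3, r2:1, r3:15, r4:6, r5:10, r6:9, r7:19}
[3] xori  r0, r1, 4  →  {r0:0, r1:3, r2:1, r3:15, r4:6, r5:10, r6:9, r7:19}
[4] slti  r1, r2, 13  →  {r0:0, r1:1, r2:1, r3:15, r4:6, r5:10, r6:9, r7:19}
[5] bne  r7, r4, L8  →  {r0:0, r1:1, r2:1, r3:15, r4:6, r5:10, r6:9, r7:19}  ⟨branch taken⟩
[6] nor  r2, r1, r6  →  {r0:0, r1:1, r2:65526, r3:15, r4:6, r5:10, r6:9, r7:19}
[8] add  r1, r0, r5  →  {r0:0, r1:10, r2:65526, r3:15, r4:6, r5:10, r6:9, r7:19}
[9] or   r6, r5, r0  →  {r0:0, r1:10, r2:65526, r3:15, r4:6, r5:10, r6:10, r7:19}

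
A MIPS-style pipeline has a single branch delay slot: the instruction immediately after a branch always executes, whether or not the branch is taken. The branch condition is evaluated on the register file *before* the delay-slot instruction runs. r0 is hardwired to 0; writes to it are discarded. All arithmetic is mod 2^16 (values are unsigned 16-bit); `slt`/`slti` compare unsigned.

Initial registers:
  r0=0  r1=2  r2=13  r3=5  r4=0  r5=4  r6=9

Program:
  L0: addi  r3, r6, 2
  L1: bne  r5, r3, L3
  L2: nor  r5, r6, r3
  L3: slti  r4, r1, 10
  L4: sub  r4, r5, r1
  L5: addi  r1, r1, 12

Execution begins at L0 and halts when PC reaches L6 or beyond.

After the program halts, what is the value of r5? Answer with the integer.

  step pc=0: addi  r3, r6, 2  regs=(0,2,13,11,0,4,9)
  step pc=1: bne  r5, r3, L3  cond=T  regs=(0,2,13,11,0,4,9)
  step pc=2: nor  r5, r6, r3  regs=(0,2,13,11,0,65524,9)
  step pc=3: slti  r4, r1, 10  regs=(0,2,13,11,1,65524,9)
  step pc=4: sub  r4, r5, r1  regs=(0,2,13,11,65522,65524,9)
  step pc=5: addi  r1, r1, 12  regs=(0,14,13,11,65522,65524,9)

65524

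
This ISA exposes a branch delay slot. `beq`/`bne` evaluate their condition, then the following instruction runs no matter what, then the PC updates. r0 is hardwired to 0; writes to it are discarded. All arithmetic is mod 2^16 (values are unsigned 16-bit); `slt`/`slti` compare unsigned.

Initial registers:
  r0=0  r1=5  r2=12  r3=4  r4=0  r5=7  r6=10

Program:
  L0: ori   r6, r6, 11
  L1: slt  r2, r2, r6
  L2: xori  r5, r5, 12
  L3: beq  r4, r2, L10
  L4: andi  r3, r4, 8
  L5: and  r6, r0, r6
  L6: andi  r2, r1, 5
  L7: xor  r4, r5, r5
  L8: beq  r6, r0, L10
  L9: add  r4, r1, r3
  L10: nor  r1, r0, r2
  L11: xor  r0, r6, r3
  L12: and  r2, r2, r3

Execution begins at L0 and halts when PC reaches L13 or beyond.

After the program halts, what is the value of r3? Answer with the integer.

PC=0  ori   r6, r6, 11       | r0=0 r1=5 r2=12 r3=4 r4=0 r5=7 r6=11
PC=1  slt  r2, r2, r6        | r0=0 r1=5 r2=0 r3=4 r4=0 r5=7 r6=11
PC=2  xori  r5, r5, 12       | r0=0 r1=5 r2=0 r3=4 r4=0 r5=11 r6=11
PC=3  beq  r4, r2, L10       | r0=0 r1=5 r2=0 r3=4 r4=0 r5=11 r6=11  [TAKEN]
PC=4  andi  r3, r4, 8        | r0=0 r1=5 r2=0 r3=0 r4=0 r5=11 r6=11
PC=10 nor  r1, r0, r2        | r0=0 r1=65535 r2=0 r3=0 r4=0 r5=11 r6=11
PC=11 xor  r0, r6, r3        | r0=0 r1=65535 r2=0 r3=0 r4=0 r5=11 r6=11
PC=12 and  r2, r2, r3        | r0=0 r1=65535 r2=0 r3=0 r4=0 r5=11 r6=11

0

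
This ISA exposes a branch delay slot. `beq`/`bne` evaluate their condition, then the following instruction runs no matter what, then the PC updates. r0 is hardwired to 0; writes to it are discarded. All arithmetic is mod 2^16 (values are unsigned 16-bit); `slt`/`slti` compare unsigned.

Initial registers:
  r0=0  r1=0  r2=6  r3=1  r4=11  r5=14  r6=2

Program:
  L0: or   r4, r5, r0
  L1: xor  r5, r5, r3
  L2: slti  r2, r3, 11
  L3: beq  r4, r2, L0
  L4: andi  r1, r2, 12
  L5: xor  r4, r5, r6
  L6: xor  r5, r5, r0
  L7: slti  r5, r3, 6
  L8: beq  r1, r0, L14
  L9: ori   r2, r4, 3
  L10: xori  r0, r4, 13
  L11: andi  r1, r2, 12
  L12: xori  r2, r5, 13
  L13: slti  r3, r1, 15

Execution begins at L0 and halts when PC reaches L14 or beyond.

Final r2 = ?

15

[0] or   r4, r5, r0  →  {r0:0, r1:0, r2:6, r3:1, r4:14, r5:14, r6:2}
[1] xor  r5, r5, r3  →  {r0:0, r1:0, r2:6, r3:1, r4:14, r5:15, r6:2}
[2] slti  r2, r3, 11  →  {r0:0, r1:0, r2:1, r3:1, r4:14, r5:15, r6:2}
[3] beq  r4, r2, L0  →  {r0:0, r1:0, r2:1, r3:1, r4:14, r5:15, r6:2}  ⟨branch fallthrough⟩
[4] andi  r1, r2, 12  →  {r0:0, r1:0, r2:1, r3:1, r4:14, r5:15, r6:2}
[5] xor  r4, r5, r6  →  {r0:0, r1:0, r2:1, r3:1, r4:13, r5:15, r6:2}
[6] xor  r5, r5, r0  →  {r0:0, r1:0, r2:1, r3:1, r4:13, r5:15, r6:2}
[7] slti  r5, r3, 6  →  {r0:0, r1:0, r2:1, r3:1, r4:13, r5:1, r6:2}
[8] beq  r1, r0, L14  →  {r0:0, r1:0, r2:1, r3:1, r4:13, r5:1, r6:2}  ⟨branch taken⟩
[9] ori   r2, r4, 3  →  {r0:0, r1:0, r2:15, r3:1, r4:13, r5:1, r6:2}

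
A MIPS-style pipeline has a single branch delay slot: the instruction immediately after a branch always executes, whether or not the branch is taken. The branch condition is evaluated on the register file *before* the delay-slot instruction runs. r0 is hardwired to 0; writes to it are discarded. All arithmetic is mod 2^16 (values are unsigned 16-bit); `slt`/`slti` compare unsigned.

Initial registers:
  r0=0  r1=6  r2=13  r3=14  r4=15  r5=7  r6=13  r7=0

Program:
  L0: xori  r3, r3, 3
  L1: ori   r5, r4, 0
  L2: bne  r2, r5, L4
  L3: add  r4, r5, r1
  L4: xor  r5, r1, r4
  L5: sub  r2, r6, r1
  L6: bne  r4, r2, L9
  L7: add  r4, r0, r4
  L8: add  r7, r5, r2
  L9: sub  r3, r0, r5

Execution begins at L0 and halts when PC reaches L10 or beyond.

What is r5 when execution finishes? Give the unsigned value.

#0 xori  r3, r3, 3 ; 0/6/13/13/15/7/13/0
#1 ori   r5, r4, 0 ; 0/6/13/13/15/15/13/0
#2 bne  r2, r5, L4 ; 0/6/13/13/15/15/13/0 ; →target
#3 add  r4, r5, r1 ; 0/6/13/13/21/15/13/0
#4 xor  r5, r1, r4 ; 0/6/13/13/21/19/13/0
#5 sub  r2, r6, r1 ; 0/6/7/13/21/19/13/0
#6 bne  r4, r2, L9 ; 0/6/7/13/21/19/13/0 ; →target
#7 add  r4, r0, r4 ; 0/6/7/13/21/19/13/0
#9 sub  r3, r0, r5 ; 0/6/7/65517/21/19/13/0

19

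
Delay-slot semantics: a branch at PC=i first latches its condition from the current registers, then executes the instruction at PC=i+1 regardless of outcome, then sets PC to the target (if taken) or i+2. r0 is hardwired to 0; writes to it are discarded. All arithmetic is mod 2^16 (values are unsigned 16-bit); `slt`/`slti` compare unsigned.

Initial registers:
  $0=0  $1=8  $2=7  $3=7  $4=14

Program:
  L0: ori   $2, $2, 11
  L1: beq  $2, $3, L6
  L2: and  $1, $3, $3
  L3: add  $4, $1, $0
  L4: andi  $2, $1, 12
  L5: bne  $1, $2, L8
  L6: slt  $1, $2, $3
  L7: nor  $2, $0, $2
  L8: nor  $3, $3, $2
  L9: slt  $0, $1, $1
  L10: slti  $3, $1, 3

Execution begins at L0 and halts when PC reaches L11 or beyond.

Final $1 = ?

1

#0 ori   $2, $2, 11 ; 0/8/15/7/14
#1 beq  $2, $3, L6 ; 0/8/15/7/14 ; →fallthru
#2 and  $1, $3, $3 ; 0/7/15/7/14
#3 add  $4, $1, $0 ; 0/7/15/7/7
#4 andi  $2, $1, 12 ; 0/7/4/7/7
#5 bne  $1, $2, L8 ; 0/7/4/7/7 ; →target
#6 slt  $1, $2, $3 ; 0/1/4/7/7
#8 nor  $3, $3, $2 ; 0/1/4/65528/7
#9 slt  $0, $1, $1 ; 0/1/4/65528/7
#10 slti  $3, $1, 3 ; 0/1/4/1/7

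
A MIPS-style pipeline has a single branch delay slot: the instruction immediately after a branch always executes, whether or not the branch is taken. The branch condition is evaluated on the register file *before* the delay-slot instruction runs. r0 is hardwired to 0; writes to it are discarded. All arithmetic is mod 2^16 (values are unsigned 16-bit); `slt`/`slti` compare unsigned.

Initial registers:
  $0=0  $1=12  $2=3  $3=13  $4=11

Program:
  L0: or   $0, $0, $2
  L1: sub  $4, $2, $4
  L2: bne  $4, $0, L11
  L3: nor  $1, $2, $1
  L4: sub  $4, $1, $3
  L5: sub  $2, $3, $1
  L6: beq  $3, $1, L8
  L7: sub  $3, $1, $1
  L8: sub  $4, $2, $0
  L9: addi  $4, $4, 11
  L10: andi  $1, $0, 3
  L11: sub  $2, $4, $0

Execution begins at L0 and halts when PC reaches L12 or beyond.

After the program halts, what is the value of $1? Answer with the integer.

65520

#0 or   $0, $0, $2 ; 0/12/3/13/11
#1 sub  $4, $2, $4 ; 0/12/3/13/65528
#2 bne  $4, $0, L11 ; 0/12/3/13/65528 ; →target
#3 nor  $1, $2, $1 ; 0/65520/3/13/65528
#11 sub  $2, $4, $0 ; 0/65520/65528/13/65528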